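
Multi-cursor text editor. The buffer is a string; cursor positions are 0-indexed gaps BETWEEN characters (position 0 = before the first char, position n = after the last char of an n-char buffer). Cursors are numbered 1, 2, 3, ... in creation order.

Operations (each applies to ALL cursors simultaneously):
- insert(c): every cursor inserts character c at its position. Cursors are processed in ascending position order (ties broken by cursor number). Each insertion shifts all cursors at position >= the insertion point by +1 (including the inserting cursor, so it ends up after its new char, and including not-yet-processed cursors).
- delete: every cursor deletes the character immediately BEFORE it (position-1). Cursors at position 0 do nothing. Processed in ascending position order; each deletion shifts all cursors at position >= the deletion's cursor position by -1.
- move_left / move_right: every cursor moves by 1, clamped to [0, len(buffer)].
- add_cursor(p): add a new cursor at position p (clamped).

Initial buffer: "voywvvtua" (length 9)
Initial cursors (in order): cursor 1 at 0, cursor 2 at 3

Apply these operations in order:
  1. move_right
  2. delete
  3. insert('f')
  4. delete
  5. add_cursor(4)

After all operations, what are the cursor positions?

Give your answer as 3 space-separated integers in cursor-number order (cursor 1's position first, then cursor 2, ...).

Answer: 0 2 4

Derivation:
After op 1 (move_right): buffer="voywvvtua" (len 9), cursors c1@1 c2@4, authorship .........
After op 2 (delete): buffer="oyvvtua" (len 7), cursors c1@0 c2@2, authorship .......
After op 3 (insert('f')): buffer="foyfvvtua" (len 9), cursors c1@1 c2@4, authorship 1..2.....
After op 4 (delete): buffer="oyvvtua" (len 7), cursors c1@0 c2@2, authorship .......
After op 5 (add_cursor(4)): buffer="oyvvtua" (len 7), cursors c1@0 c2@2 c3@4, authorship .......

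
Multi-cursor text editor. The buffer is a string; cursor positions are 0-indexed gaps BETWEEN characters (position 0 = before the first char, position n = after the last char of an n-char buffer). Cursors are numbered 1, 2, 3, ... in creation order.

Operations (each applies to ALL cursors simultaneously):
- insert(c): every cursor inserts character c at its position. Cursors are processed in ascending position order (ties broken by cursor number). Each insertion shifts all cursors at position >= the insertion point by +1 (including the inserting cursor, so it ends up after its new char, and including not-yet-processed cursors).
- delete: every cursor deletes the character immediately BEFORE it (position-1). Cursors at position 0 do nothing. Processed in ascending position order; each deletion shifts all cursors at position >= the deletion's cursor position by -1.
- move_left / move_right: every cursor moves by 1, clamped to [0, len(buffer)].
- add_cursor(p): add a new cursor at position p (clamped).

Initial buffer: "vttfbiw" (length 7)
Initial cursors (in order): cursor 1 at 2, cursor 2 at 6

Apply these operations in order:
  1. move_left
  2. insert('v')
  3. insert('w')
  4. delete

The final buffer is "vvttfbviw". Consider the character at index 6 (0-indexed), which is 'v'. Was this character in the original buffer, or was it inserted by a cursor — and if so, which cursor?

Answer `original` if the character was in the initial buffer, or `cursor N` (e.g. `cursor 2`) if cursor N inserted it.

After op 1 (move_left): buffer="vttfbiw" (len 7), cursors c1@1 c2@5, authorship .......
After op 2 (insert('v')): buffer="vvttfbviw" (len 9), cursors c1@2 c2@7, authorship .1....2..
After op 3 (insert('w')): buffer="vvwttfbvwiw" (len 11), cursors c1@3 c2@9, authorship .11....22..
After op 4 (delete): buffer="vvttfbviw" (len 9), cursors c1@2 c2@7, authorship .1....2..
Authorship (.=original, N=cursor N): . 1 . . . . 2 . .
Index 6: author = 2

Answer: cursor 2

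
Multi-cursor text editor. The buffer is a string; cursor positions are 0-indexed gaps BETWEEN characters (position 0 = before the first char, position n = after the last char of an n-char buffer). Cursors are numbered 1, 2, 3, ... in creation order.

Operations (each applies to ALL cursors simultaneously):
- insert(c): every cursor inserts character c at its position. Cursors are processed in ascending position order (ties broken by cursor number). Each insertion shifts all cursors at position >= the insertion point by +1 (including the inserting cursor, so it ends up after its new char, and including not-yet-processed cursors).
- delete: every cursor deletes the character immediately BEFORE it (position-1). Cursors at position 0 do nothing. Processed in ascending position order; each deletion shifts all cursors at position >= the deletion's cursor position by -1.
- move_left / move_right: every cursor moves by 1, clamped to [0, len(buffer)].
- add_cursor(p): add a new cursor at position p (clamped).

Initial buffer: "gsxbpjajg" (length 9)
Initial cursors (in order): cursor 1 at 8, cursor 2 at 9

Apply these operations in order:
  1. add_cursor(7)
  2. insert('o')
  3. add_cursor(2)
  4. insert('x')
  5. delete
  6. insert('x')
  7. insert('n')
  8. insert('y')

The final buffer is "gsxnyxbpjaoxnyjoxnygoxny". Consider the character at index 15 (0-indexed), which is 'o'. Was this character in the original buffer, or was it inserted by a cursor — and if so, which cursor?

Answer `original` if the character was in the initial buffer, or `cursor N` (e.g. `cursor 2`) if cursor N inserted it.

After op 1 (add_cursor(7)): buffer="gsxbpjajg" (len 9), cursors c3@7 c1@8 c2@9, authorship .........
After op 2 (insert('o')): buffer="gsxbpjaojogo" (len 12), cursors c3@8 c1@10 c2@12, authorship .......3.1.2
After op 3 (add_cursor(2)): buffer="gsxbpjaojogo" (len 12), cursors c4@2 c3@8 c1@10 c2@12, authorship .......3.1.2
After op 4 (insert('x')): buffer="gsxxbpjaoxjoxgox" (len 16), cursors c4@3 c3@10 c1@13 c2@16, authorship ..4.....33.11.22
After op 5 (delete): buffer="gsxbpjaojogo" (len 12), cursors c4@2 c3@8 c1@10 c2@12, authorship .......3.1.2
After op 6 (insert('x')): buffer="gsxxbpjaoxjoxgox" (len 16), cursors c4@3 c3@10 c1@13 c2@16, authorship ..4.....33.11.22
After op 7 (insert('n')): buffer="gsxnxbpjaoxnjoxngoxn" (len 20), cursors c4@4 c3@12 c1@16 c2@20, authorship ..44.....333.111.222
After op 8 (insert('y')): buffer="gsxnyxbpjaoxnyjoxnygoxny" (len 24), cursors c4@5 c3@14 c1@19 c2@24, authorship ..444.....3333.1111.2222
Authorship (.=original, N=cursor N): . . 4 4 4 . . . . . 3 3 3 3 . 1 1 1 1 . 2 2 2 2
Index 15: author = 1

Answer: cursor 1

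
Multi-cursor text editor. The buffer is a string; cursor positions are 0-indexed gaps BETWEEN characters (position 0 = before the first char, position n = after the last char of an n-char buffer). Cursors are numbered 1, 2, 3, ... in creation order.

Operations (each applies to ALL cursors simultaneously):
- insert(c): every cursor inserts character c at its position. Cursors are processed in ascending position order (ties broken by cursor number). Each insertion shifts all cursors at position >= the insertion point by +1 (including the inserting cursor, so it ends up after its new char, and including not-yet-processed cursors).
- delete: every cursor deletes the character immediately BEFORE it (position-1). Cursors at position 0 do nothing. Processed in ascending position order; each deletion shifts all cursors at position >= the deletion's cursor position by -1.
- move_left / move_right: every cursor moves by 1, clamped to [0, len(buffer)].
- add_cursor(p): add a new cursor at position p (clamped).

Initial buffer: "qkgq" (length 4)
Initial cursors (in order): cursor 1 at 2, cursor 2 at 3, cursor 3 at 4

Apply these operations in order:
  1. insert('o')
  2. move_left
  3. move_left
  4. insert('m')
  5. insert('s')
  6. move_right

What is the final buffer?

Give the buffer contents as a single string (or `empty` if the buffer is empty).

Answer: qmskomsgomsqo

Derivation:
After op 1 (insert('o')): buffer="qkogoqo" (len 7), cursors c1@3 c2@5 c3@7, authorship ..1.2.3
After op 2 (move_left): buffer="qkogoqo" (len 7), cursors c1@2 c2@4 c3@6, authorship ..1.2.3
After op 3 (move_left): buffer="qkogoqo" (len 7), cursors c1@1 c2@3 c3@5, authorship ..1.2.3
After op 4 (insert('m')): buffer="qmkomgomqo" (len 10), cursors c1@2 c2@5 c3@8, authorship .1.12.23.3
After op 5 (insert('s')): buffer="qmskomsgomsqo" (len 13), cursors c1@3 c2@7 c3@11, authorship .11.122.233.3
After op 6 (move_right): buffer="qmskomsgomsqo" (len 13), cursors c1@4 c2@8 c3@12, authorship .11.122.233.3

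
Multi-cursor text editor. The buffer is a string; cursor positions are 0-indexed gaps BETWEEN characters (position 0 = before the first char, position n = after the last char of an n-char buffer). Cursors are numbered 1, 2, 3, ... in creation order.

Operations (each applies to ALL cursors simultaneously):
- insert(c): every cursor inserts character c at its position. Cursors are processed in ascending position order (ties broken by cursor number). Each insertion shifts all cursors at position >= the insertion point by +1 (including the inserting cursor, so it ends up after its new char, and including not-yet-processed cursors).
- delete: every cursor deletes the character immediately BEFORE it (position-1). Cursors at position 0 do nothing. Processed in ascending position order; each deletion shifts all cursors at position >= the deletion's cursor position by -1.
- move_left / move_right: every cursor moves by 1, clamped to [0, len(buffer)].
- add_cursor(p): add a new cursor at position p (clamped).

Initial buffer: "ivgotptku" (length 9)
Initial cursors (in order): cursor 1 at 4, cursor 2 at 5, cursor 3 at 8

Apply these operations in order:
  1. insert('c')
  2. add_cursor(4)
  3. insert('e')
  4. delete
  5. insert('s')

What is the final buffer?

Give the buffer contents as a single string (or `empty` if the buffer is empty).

Answer: ivgoscstcsptkcsu

Derivation:
After op 1 (insert('c')): buffer="ivgoctcptkcu" (len 12), cursors c1@5 c2@7 c3@11, authorship ....1.2...3.
After op 2 (add_cursor(4)): buffer="ivgoctcptkcu" (len 12), cursors c4@4 c1@5 c2@7 c3@11, authorship ....1.2...3.
After op 3 (insert('e')): buffer="ivgoecetceptkceu" (len 16), cursors c4@5 c1@7 c2@10 c3@15, authorship ....411.22...33.
After op 4 (delete): buffer="ivgoctcptkcu" (len 12), cursors c4@4 c1@5 c2@7 c3@11, authorship ....1.2...3.
After op 5 (insert('s')): buffer="ivgoscstcsptkcsu" (len 16), cursors c4@5 c1@7 c2@10 c3@15, authorship ....411.22...33.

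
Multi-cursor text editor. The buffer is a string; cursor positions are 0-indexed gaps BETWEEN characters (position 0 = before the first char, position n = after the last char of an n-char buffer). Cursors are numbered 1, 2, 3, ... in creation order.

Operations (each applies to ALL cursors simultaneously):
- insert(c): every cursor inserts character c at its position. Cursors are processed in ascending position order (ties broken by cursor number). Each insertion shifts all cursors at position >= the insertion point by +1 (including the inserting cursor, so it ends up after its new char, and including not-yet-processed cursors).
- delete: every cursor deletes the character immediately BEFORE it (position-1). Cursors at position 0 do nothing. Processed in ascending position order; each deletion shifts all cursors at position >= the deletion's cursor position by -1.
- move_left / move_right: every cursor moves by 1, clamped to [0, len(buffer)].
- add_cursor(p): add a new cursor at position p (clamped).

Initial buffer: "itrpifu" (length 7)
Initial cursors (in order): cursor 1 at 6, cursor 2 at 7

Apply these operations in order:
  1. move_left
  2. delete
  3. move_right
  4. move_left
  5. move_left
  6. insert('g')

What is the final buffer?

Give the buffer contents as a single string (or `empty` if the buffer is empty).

Answer: itrggpu

Derivation:
After op 1 (move_left): buffer="itrpifu" (len 7), cursors c1@5 c2@6, authorship .......
After op 2 (delete): buffer="itrpu" (len 5), cursors c1@4 c2@4, authorship .....
After op 3 (move_right): buffer="itrpu" (len 5), cursors c1@5 c2@5, authorship .....
After op 4 (move_left): buffer="itrpu" (len 5), cursors c1@4 c2@4, authorship .....
After op 5 (move_left): buffer="itrpu" (len 5), cursors c1@3 c2@3, authorship .....
After op 6 (insert('g')): buffer="itrggpu" (len 7), cursors c1@5 c2@5, authorship ...12..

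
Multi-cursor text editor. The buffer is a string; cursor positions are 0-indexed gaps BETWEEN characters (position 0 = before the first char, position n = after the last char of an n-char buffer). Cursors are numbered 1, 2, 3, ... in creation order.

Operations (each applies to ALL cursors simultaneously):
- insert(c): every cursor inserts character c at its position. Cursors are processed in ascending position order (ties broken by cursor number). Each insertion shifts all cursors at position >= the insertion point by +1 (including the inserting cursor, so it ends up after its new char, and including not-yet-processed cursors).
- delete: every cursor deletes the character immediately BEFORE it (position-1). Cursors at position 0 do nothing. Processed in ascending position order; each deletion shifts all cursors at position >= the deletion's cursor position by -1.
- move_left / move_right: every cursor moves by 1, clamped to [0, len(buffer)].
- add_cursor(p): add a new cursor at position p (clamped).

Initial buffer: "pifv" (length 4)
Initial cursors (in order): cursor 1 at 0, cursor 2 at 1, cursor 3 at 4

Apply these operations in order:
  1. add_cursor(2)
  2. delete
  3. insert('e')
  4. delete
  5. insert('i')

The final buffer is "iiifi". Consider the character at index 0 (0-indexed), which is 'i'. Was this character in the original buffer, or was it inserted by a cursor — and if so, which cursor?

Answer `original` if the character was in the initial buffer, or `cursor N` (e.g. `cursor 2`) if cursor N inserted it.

Answer: cursor 1

Derivation:
After op 1 (add_cursor(2)): buffer="pifv" (len 4), cursors c1@0 c2@1 c4@2 c3@4, authorship ....
After op 2 (delete): buffer="f" (len 1), cursors c1@0 c2@0 c4@0 c3@1, authorship .
After op 3 (insert('e')): buffer="eeefe" (len 5), cursors c1@3 c2@3 c4@3 c3@5, authorship 124.3
After op 4 (delete): buffer="f" (len 1), cursors c1@0 c2@0 c4@0 c3@1, authorship .
After op 5 (insert('i')): buffer="iiifi" (len 5), cursors c1@3 c2@3 c4@3 c3@5, authorship 124.3
Authorship (.=original, N=cursor N): 1 2 4 . 3
Index 0: author = 1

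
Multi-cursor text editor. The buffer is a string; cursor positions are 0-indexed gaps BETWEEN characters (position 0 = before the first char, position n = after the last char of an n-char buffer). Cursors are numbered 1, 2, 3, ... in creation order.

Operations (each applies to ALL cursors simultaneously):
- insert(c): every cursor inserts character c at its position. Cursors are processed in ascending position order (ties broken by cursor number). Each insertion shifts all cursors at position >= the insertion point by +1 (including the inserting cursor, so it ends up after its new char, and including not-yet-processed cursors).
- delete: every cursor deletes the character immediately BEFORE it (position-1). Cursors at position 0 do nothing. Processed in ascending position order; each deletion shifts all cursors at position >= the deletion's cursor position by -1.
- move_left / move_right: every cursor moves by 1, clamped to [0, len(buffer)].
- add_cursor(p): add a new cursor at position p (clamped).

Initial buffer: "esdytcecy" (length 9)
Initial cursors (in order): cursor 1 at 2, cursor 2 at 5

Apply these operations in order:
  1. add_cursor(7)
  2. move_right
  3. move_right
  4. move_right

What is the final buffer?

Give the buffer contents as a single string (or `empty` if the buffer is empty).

Answer: esdytcecy

Derivation:
After op 1 (add_cursor(7)): buffer="esdytcecy" (len 9), cursors c1@2 c2@5 c3@7, authorship .........
After op 2 (move_right): buffer="esdytcecy" (len 9), cursors c1@3 c2@6 c3@8, authorship .........
After op 3 (move_right): buffer="esdytcecy" (len 9), cursors c1@4 c2@7 c3@9, authorship .........
After op 4 (move_right): buffer="esdytcecy" (len 9), cursors c1@5 c2@8 c3@9, authorship .........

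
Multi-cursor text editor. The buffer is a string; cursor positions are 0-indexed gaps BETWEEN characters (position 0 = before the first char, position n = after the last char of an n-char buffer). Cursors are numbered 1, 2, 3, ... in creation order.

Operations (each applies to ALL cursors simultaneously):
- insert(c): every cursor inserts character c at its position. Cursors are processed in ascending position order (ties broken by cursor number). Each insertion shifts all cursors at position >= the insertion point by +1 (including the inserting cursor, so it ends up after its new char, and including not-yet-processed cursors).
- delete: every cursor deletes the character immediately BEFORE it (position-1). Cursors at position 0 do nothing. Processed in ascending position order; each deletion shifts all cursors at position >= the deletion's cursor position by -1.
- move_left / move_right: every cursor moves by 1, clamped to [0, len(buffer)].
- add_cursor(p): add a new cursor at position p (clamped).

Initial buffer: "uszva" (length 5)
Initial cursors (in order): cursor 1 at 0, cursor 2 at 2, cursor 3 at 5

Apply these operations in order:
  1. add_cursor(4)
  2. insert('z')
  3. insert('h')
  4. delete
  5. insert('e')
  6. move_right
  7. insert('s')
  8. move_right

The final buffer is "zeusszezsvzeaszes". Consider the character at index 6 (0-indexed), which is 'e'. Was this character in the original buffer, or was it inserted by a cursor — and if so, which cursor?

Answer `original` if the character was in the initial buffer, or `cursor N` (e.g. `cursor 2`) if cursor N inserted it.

After op 1 (add_cursor(4)): buffer="uszva" (len 5), cursors c1@0 c2@2 c4@4 c3@5, authorship .....
After op 2 (insert('z')): buffer="zuszzvzaz" (len 9), cursors c1@1 c2@4 c4@7 c3@9, authorship 1..2..4.3
After op 3 (insert('h')): buffer="zhuszhzvzhazh" (len 13), cursors c1@2 c2@6 c4@10 c3@13, authorship 11..22..44.33
After op 4 (delete): buffer="zuszzvzaz" (len 9), cursors c1@1 c2@4 c4@7 c3@9, authorship 1..2..4.3
After op 5 (insert('e')): buffer="zeuszezvzeaze" (len 13), cursors c1@2 c2@6 c4@10 c3@13, authorship 11..22..44.33
After op 6 (move_right): buffer="zeuszezvzeaze" (len 13), cursors c1@3 c2@7 c4@11 c3@13, authorship 11..22..44.33
After op 7 (insert('s')): buffer="zeusszezsvzeaszes" (len 17), cursors c1@4 c2@9 c4@14 c3@17, authorship 11.1.22.2.44.4333
After op 8 (move_right): buffer="zeusszezsvzeaszes" (len 17), cursors c1@5 c2@10 c4@15 c3@17, authorship 11.1.22.2.44.4333
Authorship (.=original, N=cursor N): 1 1 . 1 . 2 2 . 2 . 4 4 . 4 3 3 3
Index 6: author = 2

Answer: cursor 2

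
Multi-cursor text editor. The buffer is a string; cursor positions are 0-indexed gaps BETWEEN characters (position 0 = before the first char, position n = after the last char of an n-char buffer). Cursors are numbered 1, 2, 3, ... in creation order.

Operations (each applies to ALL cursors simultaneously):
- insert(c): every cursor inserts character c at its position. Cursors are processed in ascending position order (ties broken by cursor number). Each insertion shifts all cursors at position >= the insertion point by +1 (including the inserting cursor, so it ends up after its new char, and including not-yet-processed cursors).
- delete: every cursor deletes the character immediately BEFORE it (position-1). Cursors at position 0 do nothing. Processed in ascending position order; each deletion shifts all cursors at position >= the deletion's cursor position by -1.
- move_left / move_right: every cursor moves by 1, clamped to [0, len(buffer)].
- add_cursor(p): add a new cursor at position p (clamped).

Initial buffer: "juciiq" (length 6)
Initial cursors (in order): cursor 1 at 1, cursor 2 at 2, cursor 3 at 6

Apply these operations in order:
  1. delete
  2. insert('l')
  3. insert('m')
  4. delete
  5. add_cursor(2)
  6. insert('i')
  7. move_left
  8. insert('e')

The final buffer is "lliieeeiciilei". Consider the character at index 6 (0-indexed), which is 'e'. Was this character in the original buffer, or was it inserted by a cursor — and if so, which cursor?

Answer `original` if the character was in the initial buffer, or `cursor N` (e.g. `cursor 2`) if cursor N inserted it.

After op 1 (delete): buffer="cii" (len 3), cursors c1@0 c2@0 c3@3, authorship ...
After op 2 (insert('l')): buffer="llciil" (len 6), cursors c1@2 c2@2 c3@6, authorship 12...3
After op 3 (insert('m')): buffer="llmmciilm" (len 9), cursors c1@4 c2@4 c3@9, authorship 1212...33
After op 4 (delete): buffer="llciil" (len 6), cursors c1@2 c2@2 c3@6, authorship 12...3
After op 5 (add_cursor(2)): buffer="llciil" (len 6), cursors c1@2 c2@2 c4@2 c3@6, authorship 12...3
After op 6 (insert('i')): buffer="lliiiciili" (len 10), cursors c1@5 c2@5 c4@5 c3@10, authorship 12124...33
After op 7 (move_left): buffer="lliiiciili" (len 10), cursors c1@4 c2@4 c4@4 c3@9, authorship 12124...33
After op 8 (insert('e')): buffer="lliieeeiciilei" (len 14), cursors c1@7 c2@7 c4@7 c3@13, authorship 12121244...333
Authorship (.=original, N=cursor N): 1 2 1 2 1 2 4 4 . . . 3 3 3
Index 6: author = 4

Answer: cursor 4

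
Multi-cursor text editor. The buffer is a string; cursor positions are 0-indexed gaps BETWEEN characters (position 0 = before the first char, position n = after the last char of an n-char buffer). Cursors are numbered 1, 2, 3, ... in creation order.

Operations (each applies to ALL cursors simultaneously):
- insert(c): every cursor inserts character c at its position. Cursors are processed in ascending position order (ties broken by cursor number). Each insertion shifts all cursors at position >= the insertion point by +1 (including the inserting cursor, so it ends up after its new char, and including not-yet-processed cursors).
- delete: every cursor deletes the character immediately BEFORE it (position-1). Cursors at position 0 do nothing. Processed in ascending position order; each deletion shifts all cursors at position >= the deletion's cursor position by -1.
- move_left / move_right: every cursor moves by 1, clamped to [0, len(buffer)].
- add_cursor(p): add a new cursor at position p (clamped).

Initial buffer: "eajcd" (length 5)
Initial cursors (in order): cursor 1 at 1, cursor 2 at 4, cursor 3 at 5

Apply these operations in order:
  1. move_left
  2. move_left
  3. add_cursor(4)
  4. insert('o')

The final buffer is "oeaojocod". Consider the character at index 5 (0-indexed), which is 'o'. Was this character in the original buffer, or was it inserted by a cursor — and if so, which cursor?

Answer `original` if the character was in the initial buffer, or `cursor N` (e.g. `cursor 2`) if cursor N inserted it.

Answer: cursor 3

Derivation:
After op 1 (move_left): buffer="eajcd" (len 5), cursors c1@0 c2@3 c3@4, authorship .....
After op 2 (move_left): buffer="eajcd" (len 5), cursors c1@0 c2@2 c3@3, authorship .....
After op 3 (add_cursor(4)): buffer="eajcd" (len 5), cursors c1@0 c2@2 c3@3 c4@4, authorship .....
After op 4 (insert('o')): buffer="oeaojocod" (len 9), cursors c1@1 c2@4 c3@6 c4@8, authorship 1..2.3.4.
Authorship (.=original, N=cursor N): 1 . . 2 . 3 . 4 .
Index 5: author = 3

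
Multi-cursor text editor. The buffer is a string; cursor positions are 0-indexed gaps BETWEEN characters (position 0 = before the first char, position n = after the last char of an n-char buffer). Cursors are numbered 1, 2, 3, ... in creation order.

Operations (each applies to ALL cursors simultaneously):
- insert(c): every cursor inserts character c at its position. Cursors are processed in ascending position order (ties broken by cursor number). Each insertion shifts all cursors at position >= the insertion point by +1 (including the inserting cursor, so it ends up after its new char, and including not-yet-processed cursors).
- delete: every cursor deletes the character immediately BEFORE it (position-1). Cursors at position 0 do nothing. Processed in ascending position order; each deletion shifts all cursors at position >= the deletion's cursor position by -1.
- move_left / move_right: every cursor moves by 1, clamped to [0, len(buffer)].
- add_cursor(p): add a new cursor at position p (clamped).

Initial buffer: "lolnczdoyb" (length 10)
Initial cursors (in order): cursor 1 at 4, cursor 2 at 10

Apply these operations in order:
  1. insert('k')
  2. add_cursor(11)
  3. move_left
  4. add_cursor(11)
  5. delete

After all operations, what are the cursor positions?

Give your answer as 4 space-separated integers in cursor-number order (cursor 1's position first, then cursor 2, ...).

After op 1 (insert('k')): buffer="lolnkczdoybk" (len 12), cursors c1@5 c2@12, authorship ....1......2
After op 2 (add_cursor(11)): buffer="lolnkczdoybk" (len 12), cursors c1@5 c3@11 c2@12, authorship ....1......2
After op 3 (move_left): buffer="lolnkczdoybk" (len 12), cursors c1@4 c3@10 c2@11, authorship ....1......2
After op 4 (add_cursor(11)): buffer="lolnkczdoybk" (len 12), cursors c1@4 c3@10 c2@11 c4@11, authorship ....1......2
After op 5 (delete): buffer="lolkczdk" (len 8), cursors c1@3 c2@7 c3@7 c4@7, authorship ...1...2

Answer: 3 7 7 7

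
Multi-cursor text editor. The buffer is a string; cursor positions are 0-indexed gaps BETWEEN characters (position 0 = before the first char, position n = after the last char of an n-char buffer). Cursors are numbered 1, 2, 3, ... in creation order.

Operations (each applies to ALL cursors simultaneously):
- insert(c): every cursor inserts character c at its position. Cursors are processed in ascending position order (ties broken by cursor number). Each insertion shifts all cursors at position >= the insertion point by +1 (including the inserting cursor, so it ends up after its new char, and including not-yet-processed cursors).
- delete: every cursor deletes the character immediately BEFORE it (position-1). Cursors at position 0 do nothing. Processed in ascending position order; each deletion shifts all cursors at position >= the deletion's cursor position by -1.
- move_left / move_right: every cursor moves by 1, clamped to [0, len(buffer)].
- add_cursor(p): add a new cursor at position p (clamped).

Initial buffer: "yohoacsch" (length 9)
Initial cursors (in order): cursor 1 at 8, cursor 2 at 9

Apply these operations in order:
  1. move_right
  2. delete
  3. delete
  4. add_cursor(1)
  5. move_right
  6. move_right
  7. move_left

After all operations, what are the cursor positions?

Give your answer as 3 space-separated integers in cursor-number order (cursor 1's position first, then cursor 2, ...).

Answer: 4 4 2

Derivation:
After op 1 (move_right): buffer="yohoacsch" (len 9), cursors c1@9 c2@9, authorship .........
After op 2 (delete): buffer="yohoacs" (len 7), cursors c1@7 c2@7, authorship .......
After op 3 (delete): buffer="yohoa" (len 5), cursors c1@5 c2@5, authorship .....
After op 4 (add_cursor(1)): buffer="yohoa" (len 5), cursors c3@1 c1@5 c2@5, authorship .....
After op 5 (move_right): buffer="yohoa" (len 5), cursors c3@2 c1@5 c2@5, authorship .....
After op 6 (move_right): buffer="yohoa" (len 5), cursors c3@3 c1@5 c2@5, authorship .....
After op 7 (move_left): buffer="yohoa" (len 5), cursors c3@2 c1@4 c2@4, authorship .....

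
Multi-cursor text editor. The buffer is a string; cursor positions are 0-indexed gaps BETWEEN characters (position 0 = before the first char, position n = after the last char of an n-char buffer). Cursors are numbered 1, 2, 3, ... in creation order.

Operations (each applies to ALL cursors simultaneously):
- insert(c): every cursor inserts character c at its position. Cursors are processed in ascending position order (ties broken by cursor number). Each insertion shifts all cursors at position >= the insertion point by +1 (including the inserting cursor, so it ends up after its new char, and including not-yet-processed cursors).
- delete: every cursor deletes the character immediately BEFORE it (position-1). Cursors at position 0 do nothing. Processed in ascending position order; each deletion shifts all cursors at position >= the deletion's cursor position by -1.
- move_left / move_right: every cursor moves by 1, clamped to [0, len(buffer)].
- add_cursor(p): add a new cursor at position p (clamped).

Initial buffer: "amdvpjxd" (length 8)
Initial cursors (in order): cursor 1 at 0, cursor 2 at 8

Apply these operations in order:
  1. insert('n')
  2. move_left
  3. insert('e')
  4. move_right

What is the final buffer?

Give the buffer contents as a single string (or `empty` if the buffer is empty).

After op 1 (insert('n')): buffer="namdvpjxdn" (len 10), cursors c1@1 c2@10, authorship 1........2
After op 2 (move_left): buffer="namdvpjxdn" (len 10), cursors c1@0 c2@9, authorship 1........2
After op 3 (insert('e')): buffer="enamdvpjxden" (len 12), cursors c1@1 c2@11, authorship 11........22
After op 4 (move_right): buffer="enamdvpjxden" (len 12), cursors c1@2 c2@12, authorship 11........22

Answer: enamdvpjxden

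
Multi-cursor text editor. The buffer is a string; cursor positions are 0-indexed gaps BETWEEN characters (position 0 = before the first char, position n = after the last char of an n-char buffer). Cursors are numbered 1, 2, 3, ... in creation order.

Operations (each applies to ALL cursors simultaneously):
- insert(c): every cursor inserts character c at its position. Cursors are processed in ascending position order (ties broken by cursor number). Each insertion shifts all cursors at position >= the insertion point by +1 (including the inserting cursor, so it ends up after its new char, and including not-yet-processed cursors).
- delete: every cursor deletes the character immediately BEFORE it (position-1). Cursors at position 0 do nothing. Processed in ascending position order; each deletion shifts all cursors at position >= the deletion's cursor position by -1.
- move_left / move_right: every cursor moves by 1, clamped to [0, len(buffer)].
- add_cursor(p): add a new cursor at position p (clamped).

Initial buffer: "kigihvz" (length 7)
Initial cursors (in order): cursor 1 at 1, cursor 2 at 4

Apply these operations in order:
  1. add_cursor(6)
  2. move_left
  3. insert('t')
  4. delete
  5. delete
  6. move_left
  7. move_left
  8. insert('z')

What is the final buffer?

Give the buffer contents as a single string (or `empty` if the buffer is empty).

Answer: zzkziivz

Derivation:
After op 1 (add_cursor(6)): buffer="kigihvz" (len 7), cursors c1@1 c2@4 c3@6, authorship .......
After op 2 (move_left): buffer="kigihvz" (len 7), cursors c1@0 c2@3 c3@5, authorship .......
After op 3 (insert('t')): buffer="tkigtihtvz" (len 10), cursors c1@1 c2@5 c3@8, authorship 1...2..3..
After op 4 (delete): buffer="kigihvz" (len 7), cursors c1@0 c2@3 c3@5, authorship .......
After op 5 (delete): buffer="kiivz" (len 5), cursors c1@0 c2@2 c3@3, authorship .....
After op 6 (move_left): buffer="kiivz" (len 5), cursors c1@0 c2@1 c3@2, authorship .....
After op 7 (move_left): buffer="kiivz" (len 5), cursors c1@0 c2@0 c3@1, authorship .....
After op 8 (insert('z')): buffer="zzkziivz" (len 8), cursors c1@2 c2@2 c3@4, authorship 12.3....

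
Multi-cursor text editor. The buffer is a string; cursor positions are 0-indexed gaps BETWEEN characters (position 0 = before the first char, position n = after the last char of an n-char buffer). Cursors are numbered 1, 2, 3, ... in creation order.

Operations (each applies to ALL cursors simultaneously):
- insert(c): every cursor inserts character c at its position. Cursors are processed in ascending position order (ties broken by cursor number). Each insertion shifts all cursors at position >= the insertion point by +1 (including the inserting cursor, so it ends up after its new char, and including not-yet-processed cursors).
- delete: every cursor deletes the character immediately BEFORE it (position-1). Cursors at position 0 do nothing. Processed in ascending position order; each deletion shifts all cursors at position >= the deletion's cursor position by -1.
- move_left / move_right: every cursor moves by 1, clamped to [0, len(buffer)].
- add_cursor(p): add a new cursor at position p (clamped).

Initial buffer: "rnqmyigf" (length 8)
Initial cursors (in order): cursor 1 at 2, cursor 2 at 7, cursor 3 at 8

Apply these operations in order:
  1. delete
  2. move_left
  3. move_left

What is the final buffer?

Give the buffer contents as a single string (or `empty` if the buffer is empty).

After op 1 (delete): buffer="rqmyi" (len 5), cursors c1@1 c2@5 c3@5, authorship .....
After op 2 (move_left): buffer="rqmyi" (len 5), cursors c1@0 c2@4 c3@4, authorship .....
After op 3 (move_left): buffer="rqmyi" (len 5), cursors c1@0 c2@3 c3@3, authorship .....

Answer: rqmyi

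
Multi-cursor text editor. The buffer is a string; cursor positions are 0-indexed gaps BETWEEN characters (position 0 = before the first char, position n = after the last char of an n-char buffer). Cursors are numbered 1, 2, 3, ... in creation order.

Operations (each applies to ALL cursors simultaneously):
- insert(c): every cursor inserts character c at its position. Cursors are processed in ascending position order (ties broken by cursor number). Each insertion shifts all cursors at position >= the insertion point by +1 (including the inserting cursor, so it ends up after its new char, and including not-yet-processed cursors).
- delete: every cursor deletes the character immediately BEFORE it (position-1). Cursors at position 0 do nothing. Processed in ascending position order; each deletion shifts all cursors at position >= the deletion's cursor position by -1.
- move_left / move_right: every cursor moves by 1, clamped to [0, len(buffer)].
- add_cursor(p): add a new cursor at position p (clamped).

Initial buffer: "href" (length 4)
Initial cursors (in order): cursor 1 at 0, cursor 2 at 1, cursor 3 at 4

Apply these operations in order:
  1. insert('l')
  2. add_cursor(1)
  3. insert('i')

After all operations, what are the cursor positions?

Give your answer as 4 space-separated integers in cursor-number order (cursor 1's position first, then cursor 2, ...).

After op 1 (insert('l')): buffer="lhlrefl" (len 7), cursors c1@1 c2@3 c3@7, authorship 1.2...3
After op 2 (add_cursor(1)): buffer="lhlrefl" (len 7), cursors c1@1 c4@1 c2@3 c3@7, authorship 1.2...3
After op 3 (insert('i')): buffer="liihlirefli" (len 11), cursors c1@3 c4@3 c2@6 c3@11, authorship 114.22...33

Answer: 3 6 11 3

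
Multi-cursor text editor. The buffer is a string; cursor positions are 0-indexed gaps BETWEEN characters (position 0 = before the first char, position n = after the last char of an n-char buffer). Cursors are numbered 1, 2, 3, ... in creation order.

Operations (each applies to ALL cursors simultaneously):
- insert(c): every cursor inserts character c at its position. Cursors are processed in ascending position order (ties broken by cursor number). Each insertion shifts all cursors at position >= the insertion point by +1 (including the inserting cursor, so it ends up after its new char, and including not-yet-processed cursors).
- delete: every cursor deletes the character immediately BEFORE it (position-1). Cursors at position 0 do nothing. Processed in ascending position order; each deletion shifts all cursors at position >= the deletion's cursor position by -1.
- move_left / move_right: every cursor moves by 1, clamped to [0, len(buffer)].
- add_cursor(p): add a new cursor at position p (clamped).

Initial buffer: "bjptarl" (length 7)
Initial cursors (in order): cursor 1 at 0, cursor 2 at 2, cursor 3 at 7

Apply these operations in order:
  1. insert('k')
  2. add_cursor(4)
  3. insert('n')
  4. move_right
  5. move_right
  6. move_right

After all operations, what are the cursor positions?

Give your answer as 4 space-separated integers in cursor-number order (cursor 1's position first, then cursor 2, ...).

After op 1 (insert('k')): buffer="kbjkptarlk" (len 10), cursors c1@1 c2@4 c3@10, authorship 1..2.....3
After op 2 (add_cursor(4)): buffer="kbjkptarlk" (len 10), cursors c1@1 c2@4 c4@4 c3@10, authorship 1..2.....3
After op 3 (insert('n')): buffer="knbjknnptarlkn" (len 14), cursors c1@2 c2@7 c4@7 c3@14, authorship 11..224.....33
After op 4 (move_right): buffer="knbjknnptarlkn" (len 14), cursors c1@3 c2@8 c4@8 c3@14, authorship 11..224.....33
After op 5 (move_right): buffer="knbjknnptarlkn" (len 14), cursors c1@4 c2@9 c4@9 c3@14, authorship 11..224.....33
After op 6 (move_right): buffer="knbjknnptarlkn" (len 14), cursors c1@5 c2@10 c4@10 c3@14, authorship 11..224.....33

Answer: 5 10 14 10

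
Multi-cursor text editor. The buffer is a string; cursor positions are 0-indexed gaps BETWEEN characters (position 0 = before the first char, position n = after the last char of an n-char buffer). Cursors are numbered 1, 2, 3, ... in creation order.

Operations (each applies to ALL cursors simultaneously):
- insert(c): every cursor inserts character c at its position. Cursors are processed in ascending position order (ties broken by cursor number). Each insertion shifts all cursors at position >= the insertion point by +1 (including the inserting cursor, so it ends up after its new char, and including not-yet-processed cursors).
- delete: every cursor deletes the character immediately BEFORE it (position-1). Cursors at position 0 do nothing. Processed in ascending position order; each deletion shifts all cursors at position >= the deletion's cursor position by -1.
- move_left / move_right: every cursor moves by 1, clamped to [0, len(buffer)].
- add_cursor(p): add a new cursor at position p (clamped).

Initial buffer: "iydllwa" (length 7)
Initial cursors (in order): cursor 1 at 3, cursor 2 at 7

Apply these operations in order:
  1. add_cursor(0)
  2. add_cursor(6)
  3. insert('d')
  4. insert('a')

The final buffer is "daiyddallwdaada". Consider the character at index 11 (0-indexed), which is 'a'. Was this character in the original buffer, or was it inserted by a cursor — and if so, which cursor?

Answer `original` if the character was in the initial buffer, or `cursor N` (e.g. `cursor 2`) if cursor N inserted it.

After op 1 (add_cursor(0)): buffer="iydllwa" (len 7), cursors c3@0 c1@3 c2@7, authorship .......
After op 2 (add_cursor(6)): buffer="iydllwa" (len 7), cursors c3@0 c1@3 c4@6 c2@7, authorship .......
After op 3 (insert('d')): buffer="diyddllwdad" (len 11), cursors c3@1 c1@5 c4@9 c2@11, authorship 3...1...4.2
After op 4 (insert('a')): buffer="daiyddallwdaada" (len 15), cursors c3@2 c1@7 c4@12 c2@15, authorship 33...11...44.22
Authorship (.=original, N=cursor N): 3 3 . . . 1 1 . . . 4 4 . 2 2
Index 11: author = 4

Answer: cursor 4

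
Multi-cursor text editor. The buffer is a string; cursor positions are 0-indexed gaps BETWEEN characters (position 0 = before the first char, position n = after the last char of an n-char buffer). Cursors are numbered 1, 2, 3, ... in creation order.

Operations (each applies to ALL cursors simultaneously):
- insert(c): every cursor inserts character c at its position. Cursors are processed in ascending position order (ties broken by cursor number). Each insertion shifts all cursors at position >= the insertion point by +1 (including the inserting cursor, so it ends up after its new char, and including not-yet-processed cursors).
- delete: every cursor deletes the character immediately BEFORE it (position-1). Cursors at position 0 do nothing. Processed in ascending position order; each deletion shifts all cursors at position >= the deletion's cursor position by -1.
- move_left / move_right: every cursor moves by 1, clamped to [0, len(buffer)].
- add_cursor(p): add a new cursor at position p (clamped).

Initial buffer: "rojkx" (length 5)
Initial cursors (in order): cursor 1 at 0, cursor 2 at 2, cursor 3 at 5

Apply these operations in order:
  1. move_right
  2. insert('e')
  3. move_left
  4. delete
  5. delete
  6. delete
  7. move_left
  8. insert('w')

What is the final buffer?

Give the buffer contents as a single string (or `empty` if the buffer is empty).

Answer: wwwe

Derivation:
After op 1 (move_right): buffer="rojkx" (len 5), cursors c1@1 c2@3 c3@5, authorship .....
After op 2 (insert('e')): buffer="reojekxe" (len 8), cursors c1@2 c2@5 c3@8, authorship .1..2..3
After op 3 (move_left): buffer="reojekxe" (len 8), cursors c1@1 c2@4 c3@7, authorship .1..2..3
After op 4 (delete): buffer="eoeke" (len 5), cursors c1@0 c2@2 c3@4, authorship 1.2.3
After op 5 (delete): buffer="eee" (len 3), cursors c1@0 c2@1 c3@2, authorship 123
After op 6 (delete): buffer="e" (len 1), cursors c1@0 c2@0 c3@0, authorship 3
After op 7 (move_left): buffer="e" (len 1), cursors c1@0 c2@0 c3@0, authorship 3
After op 8 (insert('w')): buffer="wwwe" (len 4), cursors c1@3 c2@3 c3@3, authorship 1233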